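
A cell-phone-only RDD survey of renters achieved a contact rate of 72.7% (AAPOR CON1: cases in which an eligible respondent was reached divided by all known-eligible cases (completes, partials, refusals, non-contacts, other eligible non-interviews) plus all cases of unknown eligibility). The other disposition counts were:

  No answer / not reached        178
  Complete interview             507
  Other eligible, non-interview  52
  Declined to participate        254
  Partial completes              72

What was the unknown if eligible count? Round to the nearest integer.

154

Num: 507 + 72 + 254 + 52 = 885
CON1 = 885 / D = 0.727
D = 885 / 0.727 = 1217.3
Other denominator terms total 1063
unknown if eligible = 1217.3 − 1063 ≈ 154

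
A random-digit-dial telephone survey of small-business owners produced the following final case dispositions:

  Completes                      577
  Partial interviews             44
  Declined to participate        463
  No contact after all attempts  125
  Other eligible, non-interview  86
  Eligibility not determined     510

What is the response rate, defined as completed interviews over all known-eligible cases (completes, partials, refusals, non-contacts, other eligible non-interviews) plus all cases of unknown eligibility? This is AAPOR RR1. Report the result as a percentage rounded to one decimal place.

Numerator = 577
Base = 577 + 44 + 463 + 125 + 86 + 510 = 1805
RR1 = 577 / 1805 = 0.3197

32.0%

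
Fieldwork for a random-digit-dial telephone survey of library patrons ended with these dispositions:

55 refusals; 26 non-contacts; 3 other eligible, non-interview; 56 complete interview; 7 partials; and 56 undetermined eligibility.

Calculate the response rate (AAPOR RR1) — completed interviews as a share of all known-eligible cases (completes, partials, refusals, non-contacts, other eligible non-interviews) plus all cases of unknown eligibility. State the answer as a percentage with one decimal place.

Numerator = 56
Denominator = 56 + 7 + 55 + 26 + 3 + 56 = 203
RR1 = 56 / 203 = 0.2759

27.6%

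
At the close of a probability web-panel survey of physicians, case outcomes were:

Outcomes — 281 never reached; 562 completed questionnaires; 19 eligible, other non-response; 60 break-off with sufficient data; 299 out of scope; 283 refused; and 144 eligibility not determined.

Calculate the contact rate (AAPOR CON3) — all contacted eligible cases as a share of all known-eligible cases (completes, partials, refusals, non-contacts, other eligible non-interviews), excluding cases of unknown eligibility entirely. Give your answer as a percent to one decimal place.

76.7%

Num: 562 + 60 + 283 + 19 = 924
Denominator: 562 + 60 + 283 + 281 + 19 = 1205
CON3 = 924 / 1205 = 0.7668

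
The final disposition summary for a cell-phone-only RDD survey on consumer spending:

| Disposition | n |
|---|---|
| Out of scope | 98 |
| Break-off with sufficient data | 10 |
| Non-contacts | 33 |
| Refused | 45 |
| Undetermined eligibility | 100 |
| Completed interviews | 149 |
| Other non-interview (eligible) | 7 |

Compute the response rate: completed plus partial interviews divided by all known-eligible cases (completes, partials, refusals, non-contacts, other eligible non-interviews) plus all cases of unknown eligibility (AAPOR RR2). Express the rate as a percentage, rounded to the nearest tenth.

46.2%

Num: 149 + 10 = 159
Denom: 149 + 10 + 45 + 33 + 7 + 100 = 344
RR2 = 159 / 344 = 0.4622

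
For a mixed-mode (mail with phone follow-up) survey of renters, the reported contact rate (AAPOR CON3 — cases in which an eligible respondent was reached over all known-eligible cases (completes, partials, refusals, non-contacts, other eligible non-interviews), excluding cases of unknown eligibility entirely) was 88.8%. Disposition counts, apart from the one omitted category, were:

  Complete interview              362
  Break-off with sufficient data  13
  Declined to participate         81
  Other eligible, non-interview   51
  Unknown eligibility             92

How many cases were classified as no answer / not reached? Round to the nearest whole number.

Num: 362 + 13 + 81 + 51 = 507
CON3 = 507 / D = 0.888
D = 507 / 0.888 = 570.9
Rest of base = 507
no answer / not reached = 570.9 − 507 ≈ 64

64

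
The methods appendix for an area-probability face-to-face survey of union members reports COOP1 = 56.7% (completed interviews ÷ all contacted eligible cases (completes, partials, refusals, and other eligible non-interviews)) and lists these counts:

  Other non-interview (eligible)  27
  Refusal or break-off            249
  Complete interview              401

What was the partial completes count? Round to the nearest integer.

COOP1 = 401 / D = 0.567
D = 401 / 0.567 = 707.2
Other denominator terms total 677
partial completes = 707.2 − 677 ≈ 30

30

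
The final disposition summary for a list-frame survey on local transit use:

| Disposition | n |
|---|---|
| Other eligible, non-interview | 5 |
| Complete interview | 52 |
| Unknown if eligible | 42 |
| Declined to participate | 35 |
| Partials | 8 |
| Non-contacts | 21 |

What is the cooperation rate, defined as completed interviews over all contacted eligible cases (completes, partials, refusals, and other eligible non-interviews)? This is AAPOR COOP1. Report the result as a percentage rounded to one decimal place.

Top: 52
Base: 52 + 8 + 35 + 5 = 100
COOP1 = 52 / 100 = 0.5200

52.0%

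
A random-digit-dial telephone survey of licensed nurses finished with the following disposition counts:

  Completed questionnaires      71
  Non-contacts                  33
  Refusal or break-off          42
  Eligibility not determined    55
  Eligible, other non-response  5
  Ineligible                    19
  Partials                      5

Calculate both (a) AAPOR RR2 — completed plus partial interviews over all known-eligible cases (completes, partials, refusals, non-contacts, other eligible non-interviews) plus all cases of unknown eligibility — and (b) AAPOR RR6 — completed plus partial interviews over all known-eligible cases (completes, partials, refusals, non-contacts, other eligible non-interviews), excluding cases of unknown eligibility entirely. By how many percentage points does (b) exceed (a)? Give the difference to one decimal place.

12.7

Num: 71 + 5 = 76
Denominator: 71 + 5 + 42 + 33 + 5 + 55 = 211
RR2 = 76 / 211 = 0.3602
Denominator: 71 + 5 + 42 + 33 + 5 = 156
RR6 = 76 / 156 = 0.4872
Difference = 48.72 − 36.02 = 12.70 percentage points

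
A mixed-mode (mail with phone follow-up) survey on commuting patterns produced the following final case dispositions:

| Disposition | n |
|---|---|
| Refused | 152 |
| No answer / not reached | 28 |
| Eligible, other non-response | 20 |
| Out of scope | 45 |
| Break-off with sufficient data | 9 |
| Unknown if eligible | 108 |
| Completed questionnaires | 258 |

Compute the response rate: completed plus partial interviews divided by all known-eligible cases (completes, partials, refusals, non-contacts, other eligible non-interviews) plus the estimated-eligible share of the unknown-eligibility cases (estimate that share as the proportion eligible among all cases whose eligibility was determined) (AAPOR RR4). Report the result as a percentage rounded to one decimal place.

47.2%

Numerator → 258 + 9 = 267
Known eligible → 258 + 9 + 152 + 28 + 20 = 467
e = 467 / (467 + 45) = 467 / 512 = 0.9121
e × U → 0.9121 × 108 = 98.51
Base → 467 + 98.51 = 565.51
RR4 = 267 / 565.51 = 0.4721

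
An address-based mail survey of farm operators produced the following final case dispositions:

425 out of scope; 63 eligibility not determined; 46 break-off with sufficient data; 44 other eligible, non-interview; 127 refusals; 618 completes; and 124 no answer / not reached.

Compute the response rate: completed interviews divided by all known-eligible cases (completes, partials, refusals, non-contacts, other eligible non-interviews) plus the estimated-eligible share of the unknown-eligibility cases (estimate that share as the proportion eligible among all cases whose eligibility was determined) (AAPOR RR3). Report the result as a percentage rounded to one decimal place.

61.6%

Numerator → 618
Determined eligible → 618 + 46 + 127 + 124 + 44 = 959
e = 959 / (959 + 425) = 959 / 1384 = 0.6929
e × U → 0.6929 × 63 = 43.65
Denominator → 959 + 43.65 = 1002.65
RR3 = 618 / 1002.65 = 0.6164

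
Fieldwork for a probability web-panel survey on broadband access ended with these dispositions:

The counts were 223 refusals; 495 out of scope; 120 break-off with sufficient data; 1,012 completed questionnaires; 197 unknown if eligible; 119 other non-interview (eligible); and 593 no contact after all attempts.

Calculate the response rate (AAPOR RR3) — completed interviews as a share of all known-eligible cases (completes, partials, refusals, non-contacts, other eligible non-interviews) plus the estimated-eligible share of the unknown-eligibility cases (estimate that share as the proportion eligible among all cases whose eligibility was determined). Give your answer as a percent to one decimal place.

45.5%

Numerator = 1012
Determined eligible = 1012 + 120 + 223 + 593 + 119 = 2067
e = 2067 / (2067 + 495) = 2067 / 2562 = 0.8068
Estimated eligible among unknowns = 0.8068 × 197 = 158.94
Denominator = 2067 + 158.94 = 2225.94
RR3 = 1012 / 2225.94 = 0.4546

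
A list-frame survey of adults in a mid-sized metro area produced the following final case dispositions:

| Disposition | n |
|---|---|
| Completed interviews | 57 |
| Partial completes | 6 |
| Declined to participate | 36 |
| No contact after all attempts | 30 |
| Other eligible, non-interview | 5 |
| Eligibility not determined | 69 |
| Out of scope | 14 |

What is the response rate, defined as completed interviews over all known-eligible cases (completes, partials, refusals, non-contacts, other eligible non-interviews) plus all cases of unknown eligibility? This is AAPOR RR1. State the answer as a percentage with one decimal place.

Top: 57
Base: 57 + 6 + 36 + 30 + 5 + 69 = 203
RR1 = 57 / 203 = 0.2808

28.1%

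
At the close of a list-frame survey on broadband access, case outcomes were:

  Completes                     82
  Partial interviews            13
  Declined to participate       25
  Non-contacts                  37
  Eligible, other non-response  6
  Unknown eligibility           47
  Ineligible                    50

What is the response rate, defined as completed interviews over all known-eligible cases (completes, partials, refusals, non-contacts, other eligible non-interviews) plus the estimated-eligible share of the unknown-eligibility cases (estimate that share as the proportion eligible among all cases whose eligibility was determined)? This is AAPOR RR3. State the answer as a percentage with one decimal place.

Top = 82
Eligible (known) = 82 + 13 + 25 + 37 + 6 = 163
e = 163 / (163 + 50) = 163 / 213 = 0.7653
Eligible share of unknowns = 0.7653 × 47 = 35.97
Base = 163 + 35.97 = 198.97
RR3 = 82 / 198.97 = 0.4121

41.2%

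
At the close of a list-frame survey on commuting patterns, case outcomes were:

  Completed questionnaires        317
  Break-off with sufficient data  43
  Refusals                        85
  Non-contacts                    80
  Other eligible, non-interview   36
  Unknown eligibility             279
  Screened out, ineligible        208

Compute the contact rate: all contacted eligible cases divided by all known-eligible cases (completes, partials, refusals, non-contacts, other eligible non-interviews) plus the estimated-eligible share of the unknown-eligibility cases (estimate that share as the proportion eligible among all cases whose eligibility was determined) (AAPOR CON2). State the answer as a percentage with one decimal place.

62.9%

Top: 317 + 43 + 85 + 36 = 481
Eligible (known): 317 + 43 + 85 + 80 + 36 = 561
e = 561 / (561 + 208) = 561 / 769 = 0.7295
Estimated eligible among unknowns: 0.7295 × 279 = 203.53
Denom: 561 + 203.53 = 764.53
CON2 = 481 / 764.53 = 0.6291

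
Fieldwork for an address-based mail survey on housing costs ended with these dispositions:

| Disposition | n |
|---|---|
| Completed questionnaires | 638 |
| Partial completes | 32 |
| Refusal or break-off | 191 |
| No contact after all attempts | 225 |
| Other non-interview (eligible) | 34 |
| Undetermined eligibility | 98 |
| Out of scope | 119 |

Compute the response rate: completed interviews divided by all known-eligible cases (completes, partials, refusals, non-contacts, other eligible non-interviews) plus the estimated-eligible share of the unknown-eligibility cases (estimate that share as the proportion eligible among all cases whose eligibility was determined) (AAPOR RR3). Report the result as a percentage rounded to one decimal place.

52.8%

Top: 638
Eligible (known): 638 + 32 + 191 + 225 + 34 = 1120
e = 1120 / (1120 + 119) = 1120 / 1239 = 0.9040
Estimated eligible among unknowns: 0.9040 × 98 = 88.59
Denom: 1120 + 88.59 = 1208.59
RR3 = 638 / 1208.59 = 0.5279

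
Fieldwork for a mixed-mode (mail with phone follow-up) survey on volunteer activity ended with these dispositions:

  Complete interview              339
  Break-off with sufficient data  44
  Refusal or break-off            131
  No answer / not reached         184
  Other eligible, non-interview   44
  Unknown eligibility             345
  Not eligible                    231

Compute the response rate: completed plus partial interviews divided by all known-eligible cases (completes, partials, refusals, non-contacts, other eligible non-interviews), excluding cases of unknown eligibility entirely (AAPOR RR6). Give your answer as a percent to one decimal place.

Top = 339 + 44 = 383
Denominator = 339 + 44 + 131 + 184 + 44 = 742
RR6 = 383 / 742 = 0.5162

51.6%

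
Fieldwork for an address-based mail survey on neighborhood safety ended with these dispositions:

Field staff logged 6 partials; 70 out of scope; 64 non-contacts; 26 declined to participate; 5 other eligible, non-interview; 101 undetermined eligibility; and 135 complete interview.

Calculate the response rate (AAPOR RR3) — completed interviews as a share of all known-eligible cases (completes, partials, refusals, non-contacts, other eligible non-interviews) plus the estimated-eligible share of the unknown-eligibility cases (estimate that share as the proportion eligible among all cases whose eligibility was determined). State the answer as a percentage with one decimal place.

Num = 135
Determined eligible = 135 + 6 + 26 + 64 + 5 = 236
e = 236 / (236 + 70) = 236 / 306 = 0.7712
Estimated eligible among unknowns = 0.7712 × 101 = 77.89
Denom = 236 + 77.89 = 313.89
RR3 = 135 / 313.89 = 0.4301

43.0%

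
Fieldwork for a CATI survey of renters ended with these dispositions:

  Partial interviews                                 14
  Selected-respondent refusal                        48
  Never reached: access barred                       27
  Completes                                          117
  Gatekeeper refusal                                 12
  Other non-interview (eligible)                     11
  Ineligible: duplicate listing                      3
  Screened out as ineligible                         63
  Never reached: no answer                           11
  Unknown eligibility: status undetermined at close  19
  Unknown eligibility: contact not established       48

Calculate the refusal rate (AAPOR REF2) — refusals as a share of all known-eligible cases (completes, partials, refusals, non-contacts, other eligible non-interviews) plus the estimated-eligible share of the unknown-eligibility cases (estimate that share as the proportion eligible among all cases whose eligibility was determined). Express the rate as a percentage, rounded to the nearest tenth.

Declined to participate = 12 + 48 = 60
No contact after all attempts = 11 + 27 = 38
Eligibility not determined = 48 + 19 = 67
Not eligible = 63 + 3 = 66
Num = 60
Known eligible = 117 + 14 + 60 + 38 + 11 = 240
e = 240 / (240 + 66) = 240 / 306 = 0.7843
Estimated eligible among unknowns = 0.7843 × 67 = 52.55
Denom = 240 + 52.55 = 292.55
REF2 = 60 / 292.55 = 0.2051

20.5%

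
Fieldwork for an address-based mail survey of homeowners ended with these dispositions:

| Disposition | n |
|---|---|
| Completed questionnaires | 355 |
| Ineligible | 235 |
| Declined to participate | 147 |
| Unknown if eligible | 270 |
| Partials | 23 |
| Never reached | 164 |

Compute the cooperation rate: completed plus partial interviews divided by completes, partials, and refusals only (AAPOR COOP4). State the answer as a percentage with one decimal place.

72.0%

Numerator = 355 + 23 = 378
Base = 355 + 23 + 147 = 525
COOP4 = 378 / 525 = 0.7200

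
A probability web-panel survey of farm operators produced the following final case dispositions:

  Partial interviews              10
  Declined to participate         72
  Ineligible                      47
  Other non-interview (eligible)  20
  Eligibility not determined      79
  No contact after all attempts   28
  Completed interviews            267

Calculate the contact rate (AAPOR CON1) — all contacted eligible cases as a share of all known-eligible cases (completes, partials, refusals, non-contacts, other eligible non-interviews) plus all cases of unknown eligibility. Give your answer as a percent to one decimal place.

77.5%

Top → 267 + 10 + 72 + 20 = 369
Denom → 267 + 10 + 72 + 28 + 20 + 79 = 476
CON1 = 369 / 476 = 0.7752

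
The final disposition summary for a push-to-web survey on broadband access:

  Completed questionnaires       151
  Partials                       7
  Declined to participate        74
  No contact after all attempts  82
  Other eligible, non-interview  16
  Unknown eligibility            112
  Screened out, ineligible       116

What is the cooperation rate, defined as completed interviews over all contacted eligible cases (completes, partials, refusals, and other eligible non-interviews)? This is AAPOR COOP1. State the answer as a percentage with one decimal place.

Num → 151
Base → 151 + 7 + 74 + 16 = 248
COOP1 = 151 / 248 = 0.6089

60.9%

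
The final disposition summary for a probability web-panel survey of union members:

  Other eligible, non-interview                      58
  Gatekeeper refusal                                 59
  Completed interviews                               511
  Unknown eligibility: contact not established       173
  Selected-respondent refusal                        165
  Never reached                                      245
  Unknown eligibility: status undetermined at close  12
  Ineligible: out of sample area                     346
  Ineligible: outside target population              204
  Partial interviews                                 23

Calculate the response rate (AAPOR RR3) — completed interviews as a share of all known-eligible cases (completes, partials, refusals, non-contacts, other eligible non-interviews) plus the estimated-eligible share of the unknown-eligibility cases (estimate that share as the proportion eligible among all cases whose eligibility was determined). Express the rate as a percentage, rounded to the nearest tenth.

43.2%

Refusal or break-off = 59 + 165 = 224
Undetermined eligibility = 173 + 12 = 185
Out of scope = 204 + 346 = 550
Numerator = 511
Eligible (known) = 511 + 23 + 224 + 245 + 58 = 1061
e = 1061 / (1061 + 550) = 1061 / 1611 = 0.6586
Eligible share of unknowns = 0.6586 × 185 = 121.84
Denominator = 1061 + 121.84 = 1182.84
RR3 = 511 / 1182.84 = 0.4320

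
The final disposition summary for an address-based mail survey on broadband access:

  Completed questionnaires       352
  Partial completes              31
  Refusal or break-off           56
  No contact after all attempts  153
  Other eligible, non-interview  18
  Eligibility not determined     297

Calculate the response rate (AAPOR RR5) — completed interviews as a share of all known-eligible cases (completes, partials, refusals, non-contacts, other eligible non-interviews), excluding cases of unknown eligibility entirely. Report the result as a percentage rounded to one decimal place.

57.7%

Numerator = 352
Base = 352 + 31 + 56 + 153 + 18 = 610
RR5 = 352 / 610 = 0.5770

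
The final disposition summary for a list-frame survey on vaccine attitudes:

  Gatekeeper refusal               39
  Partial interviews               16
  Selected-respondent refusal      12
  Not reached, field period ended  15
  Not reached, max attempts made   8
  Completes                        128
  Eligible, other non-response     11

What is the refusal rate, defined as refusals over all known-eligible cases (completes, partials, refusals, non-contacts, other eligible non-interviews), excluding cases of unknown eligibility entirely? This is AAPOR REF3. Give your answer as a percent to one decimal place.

22.3%

Refused = 39 + 12 = 51
No contact after all attempts = 15 + 8 = 23
Numerator = 51
Denom = 128 + 16 + 51 + 23 + 11 = 229
REF3 = 51 / 229 = 0.2227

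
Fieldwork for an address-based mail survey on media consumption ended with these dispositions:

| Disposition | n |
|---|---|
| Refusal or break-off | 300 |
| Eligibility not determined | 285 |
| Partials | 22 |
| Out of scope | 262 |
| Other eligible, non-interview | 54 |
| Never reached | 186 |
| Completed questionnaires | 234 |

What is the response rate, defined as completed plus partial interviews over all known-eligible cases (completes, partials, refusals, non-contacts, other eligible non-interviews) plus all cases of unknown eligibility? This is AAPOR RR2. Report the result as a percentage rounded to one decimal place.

Top: 234 + 22 = 256
Denominator: 234 + 22 + 300 + 186 + 54 + 285 = 1081
RR2 = 256 / 1081 = 0.2368

23.7%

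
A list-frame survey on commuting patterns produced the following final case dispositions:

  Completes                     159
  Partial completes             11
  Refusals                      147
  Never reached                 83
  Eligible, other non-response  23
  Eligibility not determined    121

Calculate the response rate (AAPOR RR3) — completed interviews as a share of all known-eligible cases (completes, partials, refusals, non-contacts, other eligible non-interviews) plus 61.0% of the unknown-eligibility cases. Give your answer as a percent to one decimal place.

Numerator → 159
Determined eligible → 159 + 11 + 147 + 83 + 23 = 423
Estimated eligible among unknowns → 0.6100 × 121 = 73.81
Base → 423 + 73.81 = 496.81
RR3 = 159 / 496.81 = 0.3200

32.0%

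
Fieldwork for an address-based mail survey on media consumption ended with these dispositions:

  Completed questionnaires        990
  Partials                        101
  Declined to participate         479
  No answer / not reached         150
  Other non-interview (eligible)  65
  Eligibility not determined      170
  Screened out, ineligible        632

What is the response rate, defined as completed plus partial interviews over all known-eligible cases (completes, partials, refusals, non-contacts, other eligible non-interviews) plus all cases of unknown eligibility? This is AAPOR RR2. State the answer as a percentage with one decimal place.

Top → 990 + 101 = 1091
Denom → 990 + 101 + 479 + 150 + 65 + 170 = 1955
RR2 = 1091 / 1955 = 0.5581

55.8%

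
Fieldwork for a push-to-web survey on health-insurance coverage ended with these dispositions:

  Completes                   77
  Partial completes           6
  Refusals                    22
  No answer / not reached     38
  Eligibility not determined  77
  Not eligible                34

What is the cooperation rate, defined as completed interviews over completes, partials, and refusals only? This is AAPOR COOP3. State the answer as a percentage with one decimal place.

73.3%

Num = 77
Base = 77 + 6 + 22 = 105
COOP3 = 77 / 105 = 0.7333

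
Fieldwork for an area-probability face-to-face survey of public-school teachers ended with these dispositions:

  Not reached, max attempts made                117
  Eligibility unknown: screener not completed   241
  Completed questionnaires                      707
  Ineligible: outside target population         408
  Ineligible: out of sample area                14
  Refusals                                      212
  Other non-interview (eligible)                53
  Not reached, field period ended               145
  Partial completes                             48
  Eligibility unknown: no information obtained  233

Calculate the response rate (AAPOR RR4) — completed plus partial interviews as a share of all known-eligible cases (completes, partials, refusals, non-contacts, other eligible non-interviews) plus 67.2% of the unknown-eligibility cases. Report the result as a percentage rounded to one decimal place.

47.2%

No contact after all attempts = 145 + 117 = 262
Unknown eligibility = 241 + 233 = 474
Screened out, ineligible = 408 + 14 = 422
Top = 707 + 48 = 755
Determined eligible = 707 + 48 + 212 + 262 + 53 = 1282
Eligible share of unknowns = 0.6720 × 474 = 318.53
Base = 1282 + 318.53 = 1600.53
RR4 = 755 / 1600.53 = 0.4717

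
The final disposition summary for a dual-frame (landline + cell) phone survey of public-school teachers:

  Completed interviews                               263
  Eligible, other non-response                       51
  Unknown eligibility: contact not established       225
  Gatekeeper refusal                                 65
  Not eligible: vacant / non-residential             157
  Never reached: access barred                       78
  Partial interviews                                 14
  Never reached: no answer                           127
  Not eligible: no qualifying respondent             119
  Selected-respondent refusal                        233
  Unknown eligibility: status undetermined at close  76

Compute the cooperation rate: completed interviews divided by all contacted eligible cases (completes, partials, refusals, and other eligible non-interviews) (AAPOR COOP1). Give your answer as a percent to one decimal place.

42.0%

Refusals = 65 + 233 = 298
Non-contacts = 127 + 78 = 205
Unknown if eligible = 225 + 76 = 301
Screened out, ineligible = 119 + 157 = 276
Num: 263
Denom: 263 + 14 + 298 + 51 = 626
COOP1 = 263 / 626 = 0.4201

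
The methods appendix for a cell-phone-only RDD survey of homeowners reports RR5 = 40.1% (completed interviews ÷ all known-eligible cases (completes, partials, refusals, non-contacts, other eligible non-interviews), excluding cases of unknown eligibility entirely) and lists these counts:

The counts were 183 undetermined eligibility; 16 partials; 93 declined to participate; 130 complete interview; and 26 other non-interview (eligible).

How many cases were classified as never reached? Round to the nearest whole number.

59

RR5 = 130 / D = 0.401
D = 130 / 0.401 = 324.2
Rest of base = 265
never reached = 324.2 − 265 ≈ 59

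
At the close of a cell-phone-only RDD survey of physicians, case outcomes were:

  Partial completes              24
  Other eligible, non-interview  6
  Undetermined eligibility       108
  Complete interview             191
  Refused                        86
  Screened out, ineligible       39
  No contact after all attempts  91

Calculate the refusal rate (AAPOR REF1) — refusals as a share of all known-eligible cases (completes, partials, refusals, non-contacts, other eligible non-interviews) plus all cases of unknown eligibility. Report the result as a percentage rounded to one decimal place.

17.0%

Numerator: 86
Denominator: 191 + 24 + 86 + 91 + 6 + 108 = 506
REF1 = 86 / 506 = 0.1700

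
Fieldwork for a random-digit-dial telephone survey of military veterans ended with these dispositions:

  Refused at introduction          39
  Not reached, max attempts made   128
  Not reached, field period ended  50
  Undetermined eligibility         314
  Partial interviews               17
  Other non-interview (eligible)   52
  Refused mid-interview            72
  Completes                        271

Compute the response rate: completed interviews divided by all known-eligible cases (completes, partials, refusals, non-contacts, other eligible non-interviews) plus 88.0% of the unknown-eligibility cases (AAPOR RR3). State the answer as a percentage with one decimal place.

Declined to participate = 39 + 72 = 111
Non-contacts = 50 + 128 = 178
Top: 271
Determined eligible: 271 + 17 + 111 + 178 + 52 = 629
Eligible share of unknowns: 0.8800 × 314 = 276.32
Denom: 629 + 276.32 = 905.32
RR3 = 271 / 905.32 = 0.2993

29.9%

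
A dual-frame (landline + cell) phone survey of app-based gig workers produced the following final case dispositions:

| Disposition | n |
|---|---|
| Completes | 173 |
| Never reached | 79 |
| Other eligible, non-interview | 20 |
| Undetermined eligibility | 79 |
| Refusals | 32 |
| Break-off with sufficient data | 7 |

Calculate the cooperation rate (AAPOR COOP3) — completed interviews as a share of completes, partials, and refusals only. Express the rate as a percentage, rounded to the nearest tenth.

Num: 173
Denom: 173 + 7 + 32 = 212
COOP3 = 173 / 212 = 0.8160

81.6%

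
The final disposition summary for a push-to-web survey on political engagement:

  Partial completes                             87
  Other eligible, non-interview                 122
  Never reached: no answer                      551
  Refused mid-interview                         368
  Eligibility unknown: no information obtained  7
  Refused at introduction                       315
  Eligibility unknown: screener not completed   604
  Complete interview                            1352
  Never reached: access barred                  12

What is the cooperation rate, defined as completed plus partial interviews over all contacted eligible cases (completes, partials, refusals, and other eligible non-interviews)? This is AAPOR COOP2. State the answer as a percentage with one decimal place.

Refused = 315 + 368 = 683
Never reached = 551 + 12 = 563
Unknown if eligible = 604 + 7 = 611
Num = 1352 + 87 = 1439
Base = 1352 + 87 + 683 + 122 = 2244
COOP2 = 1439 / 2244 = 0.6413

64.1%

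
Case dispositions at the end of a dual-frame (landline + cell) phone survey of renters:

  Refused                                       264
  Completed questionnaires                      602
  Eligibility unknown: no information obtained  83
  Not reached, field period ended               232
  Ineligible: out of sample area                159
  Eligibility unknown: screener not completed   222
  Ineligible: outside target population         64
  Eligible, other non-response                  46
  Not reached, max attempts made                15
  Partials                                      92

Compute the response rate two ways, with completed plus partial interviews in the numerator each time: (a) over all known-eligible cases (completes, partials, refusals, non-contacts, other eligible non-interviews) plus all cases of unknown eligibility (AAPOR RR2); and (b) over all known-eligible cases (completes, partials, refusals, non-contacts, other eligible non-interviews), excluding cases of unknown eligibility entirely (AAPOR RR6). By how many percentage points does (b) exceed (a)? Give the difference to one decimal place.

Non-contacts = 232 + 15 = 247
Unknown eligibility = 222 + 83 = 305
Screened out, ineligible = 64 + 159 = 223
Top = 602 + 92 = 694
Denominator = 602 + 92 + 264 + 247 + 46 + 305 = 1556
RR2 = 694 / 1556 = 0.4460
Denominator = 602 + 92 + 264 + 247 + 46 = 1251
RR6 = 694 / 1251 = 0.5548
Difference = 55.48 − 44.60 = 10.88 percentage points

10.9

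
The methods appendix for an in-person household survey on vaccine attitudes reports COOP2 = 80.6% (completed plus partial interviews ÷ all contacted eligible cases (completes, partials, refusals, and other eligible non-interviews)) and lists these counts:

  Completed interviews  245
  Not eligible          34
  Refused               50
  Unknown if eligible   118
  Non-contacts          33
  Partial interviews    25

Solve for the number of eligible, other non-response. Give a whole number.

Numerator = 245 + 25 = 270
COOP2 = 270 / D = 0.806
D = 270 / 0.806 = 335.0
Other denominator terms total 320
eligible, other non-response = 335.0 − 320 ≈ 15

15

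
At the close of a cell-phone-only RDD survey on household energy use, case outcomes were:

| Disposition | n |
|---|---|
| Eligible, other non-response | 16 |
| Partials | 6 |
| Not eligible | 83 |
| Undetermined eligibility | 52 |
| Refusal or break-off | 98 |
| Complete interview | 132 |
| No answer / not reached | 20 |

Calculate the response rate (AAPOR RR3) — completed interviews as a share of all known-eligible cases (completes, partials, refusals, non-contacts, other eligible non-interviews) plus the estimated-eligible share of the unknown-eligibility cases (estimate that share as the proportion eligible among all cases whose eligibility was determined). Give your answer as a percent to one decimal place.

42.3%

Numerator = 132
Determined eligible = 132 + 6 + 98 + 20 + 16 = 272
e = 272 / (272 + 83) = 272 / 355 = 0.7662
Eligible share of unknowns = 0.7662 × 52 = 39.84
Denom = 272 + 39.84 = 311.84
RR3 = 132 / 311.84 = 0.4233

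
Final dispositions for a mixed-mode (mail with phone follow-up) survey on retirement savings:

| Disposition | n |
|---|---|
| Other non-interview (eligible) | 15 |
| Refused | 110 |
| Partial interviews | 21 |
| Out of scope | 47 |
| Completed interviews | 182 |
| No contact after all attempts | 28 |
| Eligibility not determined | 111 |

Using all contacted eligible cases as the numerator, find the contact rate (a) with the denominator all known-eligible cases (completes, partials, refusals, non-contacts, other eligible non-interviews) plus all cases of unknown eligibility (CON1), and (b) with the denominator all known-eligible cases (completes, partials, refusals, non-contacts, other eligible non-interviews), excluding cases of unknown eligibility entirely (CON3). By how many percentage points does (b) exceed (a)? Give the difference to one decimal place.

Num = 182 + 21 + 110 + 15 = 328
Denom = 182 + 21 + 110 + 28 + 15 + 111 = 467
CON1 = 328 / 467 = 0.7024
Denom = 182 + 21 + 110 + 28 + 15 = 356
CON3 = 328 / 356 = 0.9213
Difference = 92.13 − 70.24 = 21.89 percentage points

21.9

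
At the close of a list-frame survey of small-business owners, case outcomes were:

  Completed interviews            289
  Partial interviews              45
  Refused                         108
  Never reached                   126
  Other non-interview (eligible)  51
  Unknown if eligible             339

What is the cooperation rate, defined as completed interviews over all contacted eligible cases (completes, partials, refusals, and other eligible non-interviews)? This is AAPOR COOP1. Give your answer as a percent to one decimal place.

58.6%

Num = 289
Base = 289 + 45 + 108 + 51 = 493
COOP1 = 289 / 493 = 0.5862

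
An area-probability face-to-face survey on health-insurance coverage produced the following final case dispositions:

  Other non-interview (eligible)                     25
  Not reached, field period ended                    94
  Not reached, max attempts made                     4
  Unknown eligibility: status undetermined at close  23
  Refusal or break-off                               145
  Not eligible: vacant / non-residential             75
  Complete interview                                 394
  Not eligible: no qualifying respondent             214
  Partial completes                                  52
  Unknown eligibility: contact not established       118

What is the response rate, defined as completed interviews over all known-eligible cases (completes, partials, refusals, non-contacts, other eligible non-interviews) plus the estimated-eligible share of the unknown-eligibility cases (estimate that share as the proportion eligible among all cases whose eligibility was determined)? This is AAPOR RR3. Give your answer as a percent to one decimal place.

48.4%

No contact after all attempts = 94 + 4 = 98
Unknown eligibility = 118 + 23 = 141
Not eligible = 214 + 75 = 289
Numerator: 394
Known eligible: 394 + 52 + 145 + 98 + 25 = 714
e = 714 / (714 + 289) = 714 / 1003 = 0.7119
e × U: 0.7119 × 141 = 100.38
Base: 714 + 100.38 = 814.38
RR3 = 394 / 814.38 = 0.4838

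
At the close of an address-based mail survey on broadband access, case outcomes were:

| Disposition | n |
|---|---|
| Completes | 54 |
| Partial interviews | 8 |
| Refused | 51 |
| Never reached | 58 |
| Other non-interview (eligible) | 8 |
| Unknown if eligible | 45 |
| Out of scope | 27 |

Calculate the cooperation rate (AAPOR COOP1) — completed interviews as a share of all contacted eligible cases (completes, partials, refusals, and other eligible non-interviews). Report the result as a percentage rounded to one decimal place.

Top = 54
Denom = 54 + 8 + 51 + 8 = 121
COOP1 = 54 / 121 = 0.4463

44.6%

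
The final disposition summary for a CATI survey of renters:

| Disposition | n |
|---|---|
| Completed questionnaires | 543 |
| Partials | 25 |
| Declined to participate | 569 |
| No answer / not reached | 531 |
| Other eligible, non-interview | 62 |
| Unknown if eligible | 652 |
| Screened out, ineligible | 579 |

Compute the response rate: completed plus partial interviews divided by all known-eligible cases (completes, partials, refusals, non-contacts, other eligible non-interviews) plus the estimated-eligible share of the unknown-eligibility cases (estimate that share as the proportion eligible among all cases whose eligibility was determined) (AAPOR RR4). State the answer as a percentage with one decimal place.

25.6%

Top = 543 + 25 = 568
Known eligible = 543 + 25 + 569 + 531 + 62 = 1730
e = 1730 / (1730 + 579) = 1730 / 2309 = 0.7492
e × U = 0.7492 × 652 = 488.48
Base = 1730 + 488.48 = 2218.48
RR4 = 568 / 2218.48 = 0.2560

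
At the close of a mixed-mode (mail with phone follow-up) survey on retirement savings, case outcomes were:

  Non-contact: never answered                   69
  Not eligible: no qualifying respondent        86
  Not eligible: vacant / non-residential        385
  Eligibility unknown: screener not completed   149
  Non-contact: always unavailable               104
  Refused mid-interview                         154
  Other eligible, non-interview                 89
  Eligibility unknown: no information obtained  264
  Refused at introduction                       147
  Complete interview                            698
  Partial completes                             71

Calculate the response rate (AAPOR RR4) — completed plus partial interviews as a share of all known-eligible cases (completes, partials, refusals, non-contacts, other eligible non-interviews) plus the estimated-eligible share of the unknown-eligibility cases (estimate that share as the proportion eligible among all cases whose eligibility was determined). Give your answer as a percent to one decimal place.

Refused = 147 + 154 = 301
Never reached = 69 + 104 = 173
Undetermined eligibility = 149 + 264 = 413
Not eligible = 86 + 385 = 471
Num = 698 + 71 = 769
Determined eligible = 698 + 71 + 301 + 173 + 89 = 1332
e = 1332 / (1332 + 471) = 1332 / 1803 = 0.7388
Eligible share of unknowns = 0.7388 × 413 = 305.12
Denominator = 1332 + 305.12 = 1637.12
RR4 = 769 / 1637.12 = 0.4697

47.0%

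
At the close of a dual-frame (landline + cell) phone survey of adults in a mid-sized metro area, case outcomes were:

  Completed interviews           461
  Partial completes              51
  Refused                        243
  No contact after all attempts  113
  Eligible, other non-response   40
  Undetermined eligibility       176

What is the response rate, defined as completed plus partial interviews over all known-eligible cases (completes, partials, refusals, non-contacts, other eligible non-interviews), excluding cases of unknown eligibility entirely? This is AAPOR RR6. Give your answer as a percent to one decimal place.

Num = 461 + 51 = 512
Denom = 461 + 51 + 243 + 113 + 40 = 908
RR6 = 512 / 908 = 0.5639

56.4%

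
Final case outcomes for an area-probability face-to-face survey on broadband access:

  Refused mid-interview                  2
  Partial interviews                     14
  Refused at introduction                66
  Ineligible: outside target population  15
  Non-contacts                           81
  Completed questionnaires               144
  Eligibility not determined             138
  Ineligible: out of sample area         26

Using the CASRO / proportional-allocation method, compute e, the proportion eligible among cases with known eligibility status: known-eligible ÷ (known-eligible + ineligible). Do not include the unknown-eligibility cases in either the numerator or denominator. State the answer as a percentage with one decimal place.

88.2%

Refusals = 66 + 2 = 68
Not eligible = 15 + 26 = 41
Known eligible → 144 + 14 + 68 + 81 = 307
e = 307 / (307 + 41) = 307 / 348 = 0.8822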